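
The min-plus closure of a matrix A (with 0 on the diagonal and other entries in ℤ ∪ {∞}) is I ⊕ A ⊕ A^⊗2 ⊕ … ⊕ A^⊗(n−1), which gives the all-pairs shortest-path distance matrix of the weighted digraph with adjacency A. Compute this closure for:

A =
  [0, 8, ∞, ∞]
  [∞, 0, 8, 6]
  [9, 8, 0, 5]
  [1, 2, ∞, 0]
Closure =
  [0, 8, 16, 14]
  [7, 0, 8, 6]
  [6, 7, 0, 5]
  [1, 2, 10, 0]

This is the Floyd-Warshall all-pairs shortest-path computation. For each intermediate vertex k = 0, 1, …, 3, update dist[i][j] ← min(dist[i][j], dist[i][k] + dist[k][j]). The final matrix gives, for each (i, j), the minimum total weight of any directed path from i to j (possibly empty when i = j).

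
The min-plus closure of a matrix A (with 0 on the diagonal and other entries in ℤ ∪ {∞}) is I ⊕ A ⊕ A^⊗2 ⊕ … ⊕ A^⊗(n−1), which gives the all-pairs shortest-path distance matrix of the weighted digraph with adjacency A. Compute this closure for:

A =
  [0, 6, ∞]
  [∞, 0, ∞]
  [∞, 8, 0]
Closure =
  [0, 6, ∞]
  [∞, 0, ∞]
  [∞, 8, 0]

This is the Floyd-Warshall all-pairs shortest-path computation. For each intermediate vertex k = 0, 1, …, 2, update dist[i][j] ← min(dist[i][j], dist[i][k] + dist[k][j]). The final matrix gives, for each (i, j), the minimum total weight of any directed path from i to j (possibly empty when i = j).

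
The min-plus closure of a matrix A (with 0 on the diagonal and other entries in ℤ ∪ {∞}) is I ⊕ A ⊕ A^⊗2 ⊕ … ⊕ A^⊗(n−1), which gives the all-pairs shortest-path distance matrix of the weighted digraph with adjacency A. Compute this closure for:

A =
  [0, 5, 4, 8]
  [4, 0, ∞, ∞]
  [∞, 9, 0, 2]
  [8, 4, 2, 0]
Closure =
  [0, 5, 4, 6]
  [4, 0, 8, 10]
  [10, 6, 0, 2]
  [8, 4, 2, 0]

This is the Floyd-Warshall all-pairs shortest-path computation. For each intermediate vertex k = 0, 1, …, 3, update dist[i][j] ← min(dist[i][j], dist[i][k] + dist[k][j]). The final matrix gives, for each (i, j), the minimum total weight of any directed path from i to j (possibly empty when i = j).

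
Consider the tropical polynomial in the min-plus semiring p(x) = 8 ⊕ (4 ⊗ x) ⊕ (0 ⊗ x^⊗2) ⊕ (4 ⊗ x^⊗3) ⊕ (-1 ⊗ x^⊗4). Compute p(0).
p(0) = -1

A tropical monomial a ⊗ x^⊗i evaluates to a + i · x. Evaluating each term at x = 0:
  Term 0 contributes 8 + 0 · 0 = 8
  Term 1 contributes 4 + 1 · 0 = 4
  Term 2 contributes 0 + 2 · 0 = 0
  Term 3 contributes 4 + 3 · 0 = 4
  Term 4 contributes -1 + 4 · 0 = -1
p(0) = ⊕ of these = min[8, 4, 0, 4, -1] = -1.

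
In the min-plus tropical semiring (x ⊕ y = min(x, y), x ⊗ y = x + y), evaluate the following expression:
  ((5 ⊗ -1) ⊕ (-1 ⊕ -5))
((5 ⊗ -1) ⊕ (-1 ⊕ -5)) = -5

Expand innermost to outermost. Recall ⊕ takes the minimum of its arguments and ⊗ takes their sum. Working out the expression ((5 ⊗ -1) ⊕ (-1 ⊕ -5)) gives -5.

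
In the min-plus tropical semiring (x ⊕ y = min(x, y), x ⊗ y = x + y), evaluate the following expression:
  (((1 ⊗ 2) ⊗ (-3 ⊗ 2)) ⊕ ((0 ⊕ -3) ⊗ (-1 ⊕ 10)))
(((1 ⊗ 2) ⊗ (-3 ⊗ 2)) ⊕ ((0 ⊕ -3) ⊗ (-1 ⊕ 10))) = -4

Expand innermost to outermost. Recall ⊕ takes the minimum of its arguments and ⊗ takes their sum. Working out the expression (((1 ⊗ 2) ⊗ (-3 ⊗ 2)) ⊕ ((0 ⊕ -3) ⊗ (-1 ⊕ 10))) gives -4.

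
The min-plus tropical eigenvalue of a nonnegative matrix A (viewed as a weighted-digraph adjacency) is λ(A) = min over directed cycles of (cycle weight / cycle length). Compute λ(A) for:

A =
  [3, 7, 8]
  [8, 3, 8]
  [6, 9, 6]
λ(A) = 3

Enumerate directed cycles and compute their means (weight / length). Sample:
  cycle 0 → 0: weight = 3, length = 1, mean = 3/1 ≈ 3.000
  cycle 1 → 1: weight = 3, length = 1, mean = 3/1 ≈ 3.000
  cycle 2 → 2: weight = 6, length = 1, mean = 6/1 ≈ 6.000
  cycle 0 → 1 → 0: weight = 15, length = 2, mean = 15/2 ≈ 7.500
  cycle 0 → 2 → 0: weight = 14, length = 2, mean = 14/2 ≈ 7.000
  cycle 1 → 0 → 1: weight = 15, length = 2, mean = 15/2 ≈ 7.500
Minimum mean = 3.000, attained e.g. along the cycle 0 → 0 with weight 3 and length 1. So λ(A) = 3/1 = 3.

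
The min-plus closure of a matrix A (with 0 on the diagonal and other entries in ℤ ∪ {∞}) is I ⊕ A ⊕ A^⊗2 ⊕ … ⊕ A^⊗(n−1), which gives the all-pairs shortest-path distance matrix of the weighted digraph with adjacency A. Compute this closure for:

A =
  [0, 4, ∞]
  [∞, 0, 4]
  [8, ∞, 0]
Closure =
  [0, 4, 8]
  [12, 0, 4]
  [8, 12, 0]

This is the Floyd-Warshall all-pairs shortest-path computation. For each intermediate vertex k = 0, 1, …, 2, update dist[i][j] ← min(dist[i][j], dist[i][k] + dist[k][j]). The final matrix gives, for each (i, j), the minimum total weight of any directed path from i to j (possibly empty when i = j).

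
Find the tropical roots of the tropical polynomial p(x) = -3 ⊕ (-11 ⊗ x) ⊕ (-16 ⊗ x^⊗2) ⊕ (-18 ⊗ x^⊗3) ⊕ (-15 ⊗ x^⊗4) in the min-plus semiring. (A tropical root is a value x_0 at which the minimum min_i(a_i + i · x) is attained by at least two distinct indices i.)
Roots: {-3, 2, 5, 8}

Each tropical root is a break point of the lower envelope of the lines y = a_i + i · x (there are 5 lines, with slopes 0, 1, ..., 4). Only the lines that attain the minimum somewhere contribute to roots; other lines are dominated. Here the surviving (envelope) indices are i = 4, i = 3, i = 2, i = 1, i = 0.
Intersections between consecutive envelope lines give the roots: for adjacent envelope indices i < j the intersection is x = (a_i − a_j) / (j − i). Reading off the sorted break points: {-3, 2, 5, 8}.
Verification: at each break x_0, at least two indices attain the minimum of min_i(a_i + i · x_0).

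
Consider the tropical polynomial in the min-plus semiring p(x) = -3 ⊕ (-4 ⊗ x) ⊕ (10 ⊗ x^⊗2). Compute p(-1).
p(-1) = -5

A tropical monomial a ⊗ x^⊗i evaluates to a + i · x. Evaluating each term at x = -1:
  Term 0 contributes -3 + 0 · -1 = -3
  Term 1 contributes -4 + 1 · -1 = -5
  Term 2 contributes 10 + 2 · -1 = 8
p(-1) = ⊕ of these = min[-3, -5, 8] = -5.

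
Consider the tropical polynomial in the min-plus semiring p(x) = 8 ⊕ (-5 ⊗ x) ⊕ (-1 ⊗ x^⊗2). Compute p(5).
p(5) = 0

A tropical monomial a ⊗ x^⊗i evaluates to a + i · x. Evaluating each term at x = 5:
  Term 0 contributes 8 + 0 · 5 = 8
  Term 1 contributes -5 + 1 · 5 = 0
  Term 2 contributes -1 + 2 · 5 = 9
p(5) = ⊕ of these = min[8, 0, 9] = 0.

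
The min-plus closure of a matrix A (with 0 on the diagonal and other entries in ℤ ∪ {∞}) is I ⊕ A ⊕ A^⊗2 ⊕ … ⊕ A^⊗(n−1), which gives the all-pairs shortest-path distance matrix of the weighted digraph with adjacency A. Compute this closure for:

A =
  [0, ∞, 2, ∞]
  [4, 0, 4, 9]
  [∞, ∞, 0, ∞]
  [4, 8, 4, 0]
Closure =
  [0, ∞, 2, ∞]
  [4, 0, 4, 9]
  [∞, ∞, 0, ∞]
  [4, 8, 4, 0]

This is the Floyd-Warshall all-pairs shortest-path computation. For each intermediate vertex k = 0, 1, …, 3, update dist[i][j] ← min(dist[i][j], dist[i][k] + dist[k][j]). The final matrix gives, for each (i, j), the minimum total weight of any directed path from i to j (possibly empty when i = j).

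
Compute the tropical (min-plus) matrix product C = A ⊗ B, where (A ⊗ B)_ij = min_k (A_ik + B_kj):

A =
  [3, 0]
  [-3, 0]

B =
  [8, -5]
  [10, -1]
A ⊗ B =
  [10, -2]
  [5, -8]

Apply the min-plus product entry-by-entry:
  C[0][0] = min over k of (A[0][0] + B[0][0] = 3 + 8 = 11, A[0][1] + B[1][0] = 0 + 10 = 10) = 10 (attained at k = 1)
  C[0][1] = min over k of (A[0][0] + B[0][1] = 3 + -5 = -2, A[0][1] + B[1][1] = 0 + -1 = -1) = -2 (attained at k = 0)
  C[1][0] = min over k of (A[1][0] + B[0][0] = -3 + 8 = 5, A[1][1] + B[1][0] = 0 + 10 = 10) = 5 (attained at k = 0)
  C[1][1] = min over k of (A[1][0] + B[0][1] = -3 + -5 = -8, A[1][1] + B[1][1] = 0 + -1 = -1) = -8 (attained at k = 0)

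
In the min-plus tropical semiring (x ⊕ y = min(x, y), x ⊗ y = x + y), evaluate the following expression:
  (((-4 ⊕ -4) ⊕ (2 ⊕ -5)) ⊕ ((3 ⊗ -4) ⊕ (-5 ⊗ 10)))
(((-4 ⊕ -4) ⊕ (2 ⊕ -5)) ⊕ ((3 ⊗ -4) ⊕ (-5 ⊗ 10))) = -5

Expand innermost to outermost. Recall ⊕ takes the minimum of its arguments and ⊗ takes their sum. Working out the expression (((-4 ⊕ -4) ⊕ (2 ⊕ -5)) ⊕ ((3 ⊗ -4) ⊕ (-5 ⊗ 10))) gives -5.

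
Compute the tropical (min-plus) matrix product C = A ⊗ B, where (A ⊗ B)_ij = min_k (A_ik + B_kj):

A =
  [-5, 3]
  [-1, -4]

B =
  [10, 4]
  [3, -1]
A ⊗ B =
  [5, -1]
  [-1, -5]

Apply the min-plus product entry-by-entry:
  C[0][0] = min over k of (A[0][0] + B[0][0] = -5 + 10 = 5, A[0][1] + B[1][0] = 3 + 3 = 6) = 5 (attained at k = 0)
  C[0][1] = min over k of (A[0][0] + B[0][1] = -5 + 4 = -1, A[0][1] + B[1][1] = 3 + -1 = 2) = -1 (attained at k = 0)
  C[1][0] = min over k of (A[1][0] + B[0][0] = -1 + 10 = 9, A[1][1] + B[1][0] = -4 + 3 = -1) = -1 (attained at k = 1)
  C[1][1] = min over k of (A[1][0] + B[0][1] = -1 + 4 = 3, A[1][1] + B[1][1] = -4 + -1 = -5) = -5 (attained at k = 1)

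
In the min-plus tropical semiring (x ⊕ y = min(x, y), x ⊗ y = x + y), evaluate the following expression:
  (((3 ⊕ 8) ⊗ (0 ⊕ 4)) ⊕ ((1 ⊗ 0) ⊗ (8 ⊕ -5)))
(((3 ⊕ 8) ⊗ (0 ⊕ 4)) ⊕ ((1 ⊗ 0) ⊗ (8 ⊕ -5))) = -4

Expand innermost to outermost. Recall ⊕ takes the minimum of its arguments and ⊗ takes their sum. Working out the expression (((3 ⊕ 8) ⊗ (0 ⊕ 4)) ⊕ ((1 ⊗ 0) ⊗ (8 ⊕ -5))) gives -4.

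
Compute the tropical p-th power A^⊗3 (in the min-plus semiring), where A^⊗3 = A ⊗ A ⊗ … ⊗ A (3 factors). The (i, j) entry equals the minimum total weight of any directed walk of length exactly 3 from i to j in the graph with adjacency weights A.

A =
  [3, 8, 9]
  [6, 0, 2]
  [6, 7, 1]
A^⊗3 =
  [9, 8, 10]
  [6, 0, 2]
  [8, 7, 3]

Each entry (A^⊗3)_ij equals the minimum over all length-3 walks i = v_0 → v_1 → … → v_3 = j of Σ_t A[v_t][v_{t+1}]. For example, for (i, j) = (0, 2) we minimise over 9 possible intermediate vertex sequences; the minimum is 10, attained along the walk 0 → 1 → 1 → 2.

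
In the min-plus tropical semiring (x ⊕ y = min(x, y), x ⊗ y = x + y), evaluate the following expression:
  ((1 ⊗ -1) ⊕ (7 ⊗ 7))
((1 ⊗ -1) ⊕ (7 ⊗ 7)) = 0

Expand innermost to outermost. Recall ⊕ takes the minimum of its arguments and ⊗ takes their sum. Working out the expression ((1 ⊗ -1) ⊕ (7 ⊗ 7)) gives 0.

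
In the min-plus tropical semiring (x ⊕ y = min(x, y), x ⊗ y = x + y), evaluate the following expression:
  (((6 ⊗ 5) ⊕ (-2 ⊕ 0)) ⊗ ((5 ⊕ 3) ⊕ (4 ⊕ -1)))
(((6 ⊗ 5) ⊕ (-2 ⊕ 0)) ⊗ ((5 ⊕ 3) ⊕ (4 ⊕ -1))) = -3

Expand innermost to outermost. Recall ⊕ takes the minimum of its arguments and ⊗ takes their sum. Working out the expression (((6 ⊗ 5) ⊕ (-2 ⊕ 0)) ⊗ ((5 ⊕ 3) ⊕ (4 ⊕ -1))) gives -3.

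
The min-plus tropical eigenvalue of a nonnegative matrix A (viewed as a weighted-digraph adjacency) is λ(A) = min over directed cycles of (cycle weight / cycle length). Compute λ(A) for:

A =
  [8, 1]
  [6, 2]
λ(A) = 2

Enumerate directed cycles and compute their means (weight / length). Sample:
  cycle 0 → 0: weight = 8, length = 1, mean = 8/1 ≈ 8.000
  cycle 1 → 1: weight = 2, length = 1, mean = 2/1 ≈ 2.000
  cycle 0 → 1 → 0: weight = 7, length = 2, mean = 7/2 ≈ 3.500
  cycle 1 → 0 → 1: weight = 7, length = 2, mean = 7/2 ≈ 3.500
Minimum mean = 2.000, attained e.g. along the cycle 1 → 1 with weight 2 and length 1. So λ(A) = 2/1 = 2.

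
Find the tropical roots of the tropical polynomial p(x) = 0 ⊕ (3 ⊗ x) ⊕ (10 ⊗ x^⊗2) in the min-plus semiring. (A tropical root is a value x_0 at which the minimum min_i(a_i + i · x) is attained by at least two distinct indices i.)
Roots: {-7, -3}

Each tropical root is a break point of the lower envelope of the lines y = a_i + i · x (there are 3 lines, with slopes 0, 1, ..., 2). Only the lines that attain the minimum somewhere contribute to roots; other lines are dominated. Here the surviving (envelope) indices are i = 2, i = 1, i = 0.
Intersections between consecutive envelope lines give the roots: for adjacent envelope indices i < j the intersection is x = (a_i − a_j) / (j − i). Reading off the sorted break points: {-7, -3}.
Verification: at each break x_0, at least two indices attain the minimum of min_i(a_i + i · x_0).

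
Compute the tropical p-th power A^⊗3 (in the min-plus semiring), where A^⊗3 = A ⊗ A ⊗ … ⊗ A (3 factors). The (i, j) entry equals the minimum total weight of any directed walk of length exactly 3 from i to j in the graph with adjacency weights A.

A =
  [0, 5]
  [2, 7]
A^⊗3 =
  [0, 5]
  [2, 7]

Each entry (A^⊗3)_ij equals the minimum over all length-3 walks i = v_0 → v_1 → … → v_3 = j of Σ_t A[v_t][v_{t+1}]. For example, for (i, j) = (0, 1) we minimise over 4 possible intermediate vertex sequences; the minimum is 5, attained along the walk 0 → 0 → 0 → 1.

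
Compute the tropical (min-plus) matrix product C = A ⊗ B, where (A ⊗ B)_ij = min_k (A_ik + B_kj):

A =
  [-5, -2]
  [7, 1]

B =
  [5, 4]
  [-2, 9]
A ⊗ B =
  [-4, -1]
  [-1, 10]

Apply the min-plus product entry-by-entry:
  C[0][0] = min over k of (A[0][0] + B[0][0] = -5 + 5 = 0, A[0][1] + B[1][0] = -2 + -2 = -4) = -4 (attained at k = 1)
  C[0][1] = min over k of (A[0][0] + B[0][1] = -5 + 4 = -1, A[0][1] + B[1][1] = -2 + 9 = 7) = -1 (attained at k = 0)
  C[1][0] = min over k of (A[1][0] + B[0][0] = 7 + 5 = 12, A[1][1] + B[1][0] = 1 + -2 = -1) = -1 (attained at k = 1)
  C[1][1] = min over k of (A[1][0] + B[0][1] = 7 + 4 = 11, A[1][1] + B[1][1] = 1 + 9 = 10) = 10 (attained at k = 1)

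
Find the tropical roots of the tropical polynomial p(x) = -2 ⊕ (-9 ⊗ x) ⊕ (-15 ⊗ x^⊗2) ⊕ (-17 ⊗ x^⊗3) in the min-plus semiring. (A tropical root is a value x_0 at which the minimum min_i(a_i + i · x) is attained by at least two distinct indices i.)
Roots: {2, 6, 7}

Each tropical root is a break point of the lower envelope of the lines y = a_i + i · x (there are 4 lines, with slopes 0, 1, ..., 3). Only the lines that attain the minimum somewhere contribute to roots; other lines are dominated. Here the surviving (envelope) indices are i = 3, i = 2, i = 1, i = 0.
Intersections between consecutive envelope lines give the roots: for adjacent envelope indices i < j the intersection is x = (a_i − a_j) / (j − i). Reading off the sorted break points: {2, 6, 7}.
Verification: at each break x_0, at least two indices attain the minimum of min_i(a_i + i · x_0).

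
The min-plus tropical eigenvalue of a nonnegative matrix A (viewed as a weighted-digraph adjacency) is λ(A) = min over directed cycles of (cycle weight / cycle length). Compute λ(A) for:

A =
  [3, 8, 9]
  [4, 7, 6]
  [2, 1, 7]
λ(A) = 3

Enumerate directed cycles and compute their means (weight / length). Sample:
  cycle 0 → 0: weight = 3, length = 1, mean = 3/1 ≈ 3.000
  cycle 1 → 1: weight = 7, length = 1, mean = 7/1 ≈ 7.000
  cycle 2 → 2: weight = 7, length = 1, mean = 7/1 ≈ 7.000
  cycle 0 → 1 → 0: weight = 12, length = 2, mean = 12/2 ≈ 6.000
  cycle 0 → 2 → 0: weight = 11, length = 2, mean = 11/2 ≈ 5.500
  cycle 1 → 0 → 1: weight = 12, length = 2, mean = 12/2 ≈ 6.000
Minimum mean = 3.000, attained e.g. along the cycle 0 → 0 with weight 3 and length 1. So λ(A) = 3/1 = 3.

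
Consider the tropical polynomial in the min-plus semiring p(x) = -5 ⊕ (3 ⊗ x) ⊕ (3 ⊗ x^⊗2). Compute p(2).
p(2) = -5

A tropical monomial a ⊗ x^⊗i evaluates to a + i · x. Evaluating each term at x = 2:
  Term 0 contributes -5 + 0 · 2 = -5
  Term 1 contributes 3 + 1 · 2 = 5
  Term 2 contributes 3 + 2 · 2 = 7
p(2) = ⊕ of these = min[-5, 5, 7] = -5.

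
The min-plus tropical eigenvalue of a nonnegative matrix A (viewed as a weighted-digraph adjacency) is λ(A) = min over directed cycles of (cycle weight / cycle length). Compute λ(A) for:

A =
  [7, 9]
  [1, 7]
λ(A) = 5

Enumerate directed cycles and compute their means (weight / length). Sample:
  cycle 0 → 0: weight = 7, length = 1, mean = 7/1 ≈ 7.000
  cycle 1 → 1: weight = 7, length = 1, mean = 7/1 ≈ 7.000
  cycle 0 → 1 → 0: weight = 10, length = 2, mean = 10/2 ≈ 5.000
  cycle 1 → 0 → 1: weight = 10, length = 2, mean = 10/2 ≈ 5.000
Minimum mean = 5.000, attained e.g. along the cycle 0 → 1 → 0 with weight 10 and length 2. So λ(A) = 10/2 = 5.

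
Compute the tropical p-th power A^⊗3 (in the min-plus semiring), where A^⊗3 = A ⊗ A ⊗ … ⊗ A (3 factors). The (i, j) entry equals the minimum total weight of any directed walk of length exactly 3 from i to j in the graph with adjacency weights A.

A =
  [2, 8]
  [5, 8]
A^⊗3 =
  [6, 12]
  [9, 15]

Each entry (A^⊗3)_ij equals the minimum over all length-3 walks i = v_0 → v_1 → … → v_3 = j of Σ_t A[v_t][v_{t+1}]. For example, for (i, j) = (0, 1) we minimise over 4 possible intermediate vertex sequences; the minimum is 12, attained along the walk 0 → 0 → 0 → 1.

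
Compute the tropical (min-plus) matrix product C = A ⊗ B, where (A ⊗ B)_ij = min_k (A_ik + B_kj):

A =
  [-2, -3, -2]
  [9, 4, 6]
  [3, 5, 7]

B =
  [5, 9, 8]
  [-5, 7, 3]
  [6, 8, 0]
A ⊗ B =
  [-8, 4, -2]
  [-1, 11, 6]
  [0, 12, 7]

Apply the min-plus product entry-by-entry:
  C[0][0] = min over k of (A[0][0] + B[0][0] = -2 + 5 = 3, A[0][1] + B[1][0] = -3 + -5 = -8, A[0][2] + B[2][0] = -2 + 6 = 4) = -8 (attained at k = 1)
  C[0][1] = min over k of (A[0][0] + B[0][1] = -2 + 9 = 7, A[0][1] + B[1][1] = -3 + 7 = 4, A[0][2] + B[2][1] = -2 + 8 = 6) = 4 (attained at k = 1)
  C[0][2] = min over k of (A[0][0] + B[0][2] = -2 + 8 = 6, A[0][1] + B[1][2] = -3 + 3 = 0, A[0][2] + B[2][2] = -2 + 0 = -2) = -2 (attained at k = 2)
  C[1][0] = min over k of (A[1][0] + B[0][0] = 9 + 5 = 14, A[1][1] + B[1][0] = 4 + -5 = -1, A[1][2] + B[2][0] = 6 + 6 = 12) = -1 (attained at k = 1)
  C[1][1] = min over k of (A[1][0] + B[0][1] = 9 + 9 = 18, A[1][1] + B[1][1] = 4 + 7 = 11, A[1][2] + B[2][1] = 6 + 8 = 14) = 11 (attained at k = 1)
  C[1][2] = min over k of (A[1][0] + B[0][2] = 9 + 8 = 17, A[1][1] + B[1][2] = 4 + 3 = 7, A[1][2] + B[2][2] = 6 + 0 = 6) = 6 (attained at k = 2)
  C[2][0] = min over k of (A[2][0] + B[0][0] = 3 + 5 = 8, A[2][1] + B[1][0] = 5 + -5 = 0, A[2][2] + B[2][0] = 7 + 6 = 13) = 0 (attained at k = 1)
  C[2][1] = min over k of (A[2][0] + B[0][1] = 3 + 9 = 12, A[2][1] + B[1][1] = 5 + 7 = 12, A[2][2] + B[2][1] = 7 + 8 = 15) = 12 (attained at k = 0)
  C[2][2] = min over k of (A[2][0] + B[0][2] = 3 + 8 = 11, A[2][1] + B[1][2] = 5 + 3 = 8, A[2][2] + B[2][2] = 7 + 0 = 7) = 7 (attained at k = 2)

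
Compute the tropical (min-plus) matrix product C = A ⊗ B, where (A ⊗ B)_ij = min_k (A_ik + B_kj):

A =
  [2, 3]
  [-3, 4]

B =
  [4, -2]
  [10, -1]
A ⊗ B =
  [6, 0]
  [1, -5]

Apply the min-plus product entry-by-entry:
  C[0][0] = min over k of (A[0][0] + B[0][0] = 2 + 4 = 6, A[0][1] + B[1][0] = 3 + 10 = 13) = 6 (attained at k = 0)
  C[0][1] = min over k of (A[0][0] + B[0][1] = 2 + -2 = 0, A[0][1] + B[1][1] = 3 + -1 = 2) = 0 (attained at k = 0)
  C[1][0] = min over k of (A[1][0] + B[0][0] = -3 + 4 = 1, A[1][1] + B[1][0] = 4 + 10 = 14) = 1 (attained at k = 0)
  C[1][1] = min over k of (A[1][0] + B[0][1] = -3 + -2 = -5, A[1][1] + B[1][1] = 4 + -1 = 3) = -5 (attained at k = 0)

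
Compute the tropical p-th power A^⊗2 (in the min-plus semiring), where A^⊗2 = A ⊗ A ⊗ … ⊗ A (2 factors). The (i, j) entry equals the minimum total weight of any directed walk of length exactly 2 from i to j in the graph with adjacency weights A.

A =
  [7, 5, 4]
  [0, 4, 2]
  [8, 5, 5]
A^⊗2 =
  [5, 9, 7]
  [4, 5, 4]
  [5, 9, 7]

Each entry (A^⊗2)_ij equals the minimum over all length-2 walks i = v_0 → v_1 → … → v_2 = j of Σ_t A[v_t][v_{t+1}]. For example, for (i, j) = (0, 2) we minimise over 3 possible intermediate vertex sequences; the minimum is 7, attained along the walk 0 → 1 → 2.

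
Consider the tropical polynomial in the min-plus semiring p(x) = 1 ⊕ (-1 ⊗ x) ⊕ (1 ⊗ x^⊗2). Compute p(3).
p(3) = 1

A tropical monomial a ⊗ x^⊗i evaluates to a + i · x. Evaluating each term at x = 3:
  Term 0 contributes 1 + 0 · 3 = 1
  Term 1 contributes -1 + 1 · 3 = 2
  Term 2 contributes 1 + 2 · 3 = 7
p(3) = ⊕ of these = min[1, 2, 7] = 1.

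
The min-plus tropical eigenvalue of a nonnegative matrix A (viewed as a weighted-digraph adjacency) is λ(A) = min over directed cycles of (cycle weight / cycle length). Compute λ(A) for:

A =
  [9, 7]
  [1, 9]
λ(A) = 4

Enumerate directed cycles and compute their means (weight / length). Sample:
  cycle 0 → 0: weight = 9, length = 1, mean = 9/1 ≈ 9.000
  cycle 1 → 1: weight = 9, length = 1, mean = 9/1 ≈ 9.000
  cycle 0 → 1 → 0: weight = 8, length = 2, mean = 8/2 ≈ 4.000
  cycle 1 → 0 → 1: weight = 8, length = 2, mean = 8/2 ≈ 4.000
Minimum mean = 4.000, attained e.g. along the cycle 0 → 1 → 0 with weight 8 and length 2. So λ(A) = 8/2 = 4.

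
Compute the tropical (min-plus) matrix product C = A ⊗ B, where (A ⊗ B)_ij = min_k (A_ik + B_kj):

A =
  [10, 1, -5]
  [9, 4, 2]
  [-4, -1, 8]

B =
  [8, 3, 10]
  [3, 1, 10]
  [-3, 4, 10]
A ⊗ B =
  [-8, -1, 5]
  [-1, 5, 12]
  [2, -1, 6]

Apply the min-plus product entry-by-entry:
  C[0][0] = min over k of (A[0][0] + B[0][0] = 10 + 8 = 18, A[0][1] + B[1][0] = 1 + 3 = 4, A[0][2] + B[2][0] = -5 + -3 = -8) = -8 (attained at k = 2)
  C[0][1] = min over k of (A[0][0] + B[0][1] = 10 + 3 = 13, A[0][1] + B[1][1] = 1 + 1 = 2, A[0][2] + B[2][1] = -5 + 4 = -1) = -1 (attained at k = 2)
  C[0][2] = min over k of (A[0][0] + B[0][2] = 10 + 10 = 20, A[0][1] + B[1][2] = 1 + 10 = 11, A[0][2] + B[2][2] = -5 + 10 = 5) = 5 (attained at k = 2)
  C[1][0] = min over k of (A[1][0] + B[0][0] = 9 + 8 = 17, A[1][1] + B[1][0] = 4 + 3 = 7, A[1][2] + B[2][0] = 2 + -3 = -1) = -1 (attained at k = 2)
  C[1][1] = min over k of (A[1][0] + B[0][1] = 9 + 3 = 12, A[1][1] + B[1][1] = 4 + 1 = 5, A[1][2] + B[2][1] = 2 + 4 = 6) = 5 (attained at k = 1)
  C[1][2] = min over k of (A[1][0] + B[0][2] = 9 + 10 = 19, A[1][1] + B[1][2] = 4 + 10 = 14, A[1][2] + B[2][2] = 2 + 10 = 12) = 12 (attained at k = 2)
  C[2][0] = min over k of (A[2][0] + B[0][0] = -4 + 8 = 4, A[2][1] + B[1][0] = -1 + 3 = 2, A[2][2] + B[2][0] = 8 + -3 = 5) = 2 (attained at k = 1)
  C[2][1] = min over k of (A[2][0] + B[0][1] = -4 + 3 = -1, A[2][1] + B[1][1] = -1 + 1 = 0, A[2][2] + B[2][1] = 8 + 4 = 12) = -1 (attained at k = 0)
  C[2][2] = min over k of (A[2][0] + B[0][2] = -4 + 10 = 6, A[2][1] + B[1][2] = -1 + 10 = 9, A[2][2] + B[2][2] = 8 + 10 = 18) = 6 (attained at k = 0)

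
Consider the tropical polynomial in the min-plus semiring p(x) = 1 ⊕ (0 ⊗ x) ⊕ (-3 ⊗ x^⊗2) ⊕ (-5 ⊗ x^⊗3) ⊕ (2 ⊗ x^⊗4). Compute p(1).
p(1) = -2

A tropical monomial a ⊗ x^⊗i evaluates to a + i · x. Evaluating each term at x = 1:
  Term 0 contributes 1 + 0 · 1 = 1
  Term 1 contributes 0 + 1 · 1 = 1
  Term 2 contributes -3 + 2 · 1 = -1
  Term 3 contributes -5 + 3 · 1 = -2
  Term 4 contributes 2 + 4 · 1 = 6
p(1) = ⊕ of these = min[1, 1, -1, -2, 6] = -2.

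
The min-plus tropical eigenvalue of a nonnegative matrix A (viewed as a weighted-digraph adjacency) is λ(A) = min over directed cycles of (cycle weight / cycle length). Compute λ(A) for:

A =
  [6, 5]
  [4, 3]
λ(A) = 3

Enumerate directed cycles and compute their means (weight / length). Sample:
  cycle 0 → 0: weight = 6, length = 1, mean = 6/1 ≈ 6.000
  cycle 1 → 1: weight = 3, length = 1, mean = 3/1 ≈ 3.000
  cycle 0 → 1 → 0: weight = 9, length = 2, mean = 9/2 ≈ 4.500
  cycle 1 → 0 → 1: weight = 9, length = 2, mean = 9/2 ≈ 4.500
Minimum mean = 3.000, attained e.g. along the cycle 1 → 1 with weight 3 and length 1. So λ(A) = 3/1 = 3.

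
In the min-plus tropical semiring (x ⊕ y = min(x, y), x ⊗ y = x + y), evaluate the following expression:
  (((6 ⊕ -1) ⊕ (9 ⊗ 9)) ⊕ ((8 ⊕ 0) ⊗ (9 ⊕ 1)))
(((6 ⊕ -1) ⊕ (9 ⊗ 9)) ⊕ ((8 ⊕ 0) ⊗ (9 ⊕ 1))) = -1

Expand innermost to outermost. Recall ⊕ takes the minimum of its arguments and ⊗ takes their sum. Working out the expression (((6 ⊕ -1) ⊕ (9 ⊗ 9)) ⊕ ((8 ⊕ 0) ⊗ (9 ⊕ 1))) gives -1.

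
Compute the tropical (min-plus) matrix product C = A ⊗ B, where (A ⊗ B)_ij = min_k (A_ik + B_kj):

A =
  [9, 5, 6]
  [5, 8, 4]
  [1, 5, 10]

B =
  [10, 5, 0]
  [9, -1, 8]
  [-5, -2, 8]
A ⊗ B =
  [1, 4, 9]
  [-1, 2, 5]
  [5, 4, 1]

Apply the min-plus product entry-by-entry:
  C[0][0] = min over k of (A[0][0] + B[0][0] = 9 + 10 = 19, A[0][1] + B[1][0] = 5 + 9 = 14, A[0][2] + B[2][0] = 6 + -5 = 1) = 1 (attained at k = 2)
  C[0][1] = min over k of (A[0][0] + B[0][1] = 9 + 5 = 14, A[0][1] + B[1][1] = 5 + -1 = 4, A[0][2] + B[2][1] = 6 + -2 = 4) = 4 (attained at k = 1)
  C[0][2] = min over k of (A[0][0] + B[0][2] = 9 + 0 = 9, A[0][1] + B[1][2] = 5 + 8 = 13, A[0][2] + B[2][2] = 6 + 8 = 14) = 9 (attained at k = 0)
  C[1][0] = min over k of (A[1][0] + B[0][0] = 5 + 10 = 15, A[1][1] + B[1][0] = 8 + 9 = 17, A[1][2] + B[2][0] = 4 + -5 = -1) = -1 (attained at k = 2)
  C[1][1] = min over k of (A[1][0] + B[0][1] = 5 + 5 = 10, A[1][1] + B[1][1] = 8 + -1 = 7, A[1][2] + B[2][1] = 4 + -2 = 2) = 2 (attained at k = 2)
  C[1][2] = min over k of (A[1][0] + B[0][2] = 5 + 0 = 5, A[1][1] + B[1][2] = 8 + 8 = 16, A[1][2] + B[2][2] = 4 + 8 = 12) = 5 (attained at k = 0)
  C[2][0] = min over k of (A[2][0] + B[0][0] = 1 + 10 = 11, A[2][1] + B[1][0] = 5 + 9 = 14, A[2][2] + B[2][0] = 10 + -5 = 5) = 5 (attained at k = 2)
  C[2][1] = min over k of (A[2][0] + B[0][1] = 1 + 5 = 6, A[2][1] + B[1][1] = 5 + -1 = 4, A[2][2] + B[2][1] = 10 + -2 = 8) = 4 (attained at k = 1)
  C[2][2] = min over k of (A[2][0] + B[0][2] = 1 + 0 = 1, A[2][1] + B[1][2] = 5 + 8 = 13, A[2][2] + B[2][2] = 10 + 8 = 18) = 1 (attained at k = 0)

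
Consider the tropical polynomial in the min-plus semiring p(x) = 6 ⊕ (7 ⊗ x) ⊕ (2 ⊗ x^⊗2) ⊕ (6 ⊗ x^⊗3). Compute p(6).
p(6) = 6

A tropical monomial a ⊗ x^⊗i evaluates to a + i · x. Evaluating each term at x = 6:
  Term 0 contributes 6 + 0 · 6 = 6
  Term 1 contributes 7 + 1 · 6 = 13
  Term 2 contributes 2 + 2 · 6 = 14
  Term 3 contributes 6 + 3 · 6 = 24
p(6) = ⊕ of these = min[6, 13, 14, 24] = 6.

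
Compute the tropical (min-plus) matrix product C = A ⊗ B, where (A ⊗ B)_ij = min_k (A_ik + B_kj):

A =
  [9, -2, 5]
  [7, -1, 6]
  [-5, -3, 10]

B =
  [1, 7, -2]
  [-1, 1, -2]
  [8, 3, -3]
A ⊗ B =
  [-3, -1, -4]
  [-2, 0, -3]
  [-4, -2, -7]

Apply the min-plus product entry-by-entry:
  C[0][0] = min over k of (A[0][0] + B[0][0] = 9 + 1 = 10, A[0][1] + B[1][0] = -2 + -1 = -3, A[0][2] + B[2][0] = 5 + 8 = 13) = -3 (attained at k = 1)
  C[0][1] = min over k of (A[0][0] + B[0][1] = 9 + 7 = 16, A[0][1] + B[1][1] = -2 + 1 = -1, A[0][2] + B[2][1] = 5 + 3 = 8) = -1 (attained at k = 1)
  C[0][2] = min over k of (A[0][0] + B[0][2] = 9 + -2 = 7, A[0][1] + B[1][2] = -2 + -2 = -4, A[0][2] + B[2][2] = 5 + -3 = 2) = -4 (attained at k = 1)
  C[1][0] = min over k of (A[1][0] + B[0][0] = 7 + 1 = 8, A[1][1] + B[1][0] = -1 + -1 = -2, A[1][2] + B[2][0] = 6 + 8 = 14) = -2 (attained at k = 1)
  C[1][1] = min over k of (A[1][0] + B[0][1] = 7 + 7 = 14, A[1][1] + B[1][1] = -1 + 1 = 0, A[1][2] + B[2][1] = 6 + 3 = 9) = 0 (attained at k = 1)
  C[1][2] = min over k of (A[1][0] + B[0][2] = 7 + -2 = 5, A[1][1] + B[1][2] = -1 + -2 = -3, A[1][2] + B[2][2] = 6 + -3 = 3) = -3 (attained at k = 1)
  C[2][0] = min over k of (A[2][0] + B[0][0] = -5 + 1 = -4, A[2][1] + B[1][0] = -3 + -1 = -4, A[2][2] + B[2][0] = 10 + 8 = 18) = -4 (attained at k = 0)
  C[2][1] = min over k of (A[2][0] + B[0][1] = -5 + 7 = 2, A[2][1] + B[1][1] = -3 + 1 = -2, A[2][2] + B[2][1] = 10 + 3 = 13) = -2 (attained at k = 1)
  C[2][2] = min over k of (A[2][0] + B[0][2] = -5 + -2 = -7, A[2][1] + B[1][2] = -3 + -2 = -5, A[2][2] + B[2][2] = 10 + -3 = 7) = -7 (attained at k = 0)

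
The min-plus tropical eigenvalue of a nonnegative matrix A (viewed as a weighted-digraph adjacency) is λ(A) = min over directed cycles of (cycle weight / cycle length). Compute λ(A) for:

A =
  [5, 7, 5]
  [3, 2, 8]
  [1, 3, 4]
λ(A) = 2

Enumerate directed cycles and compute their means (weight / length). Sample:
  cycle 0 → 0: weight = 5, length = 1, mean = 5/1 ≈ 5.000
  cycle 1 → 1: weight = 2, length = 1, mean = 2/1 ≈ 2.000
  cycle 2 → 2: weight = 4, length = 1, mean = 4/1 ≈ 4.000
  cycle 0 → 1 → 0: weight = 10, length = 2, mean = 10/2 ≈ 5.000
  cycle 0 → 2 → 0: weight = 6, length = 2, mean = 6/2 ≈ 3.000
  cycle 1 → 0 → 1: weight = 10, length = 2, mean = 10/2 ≈ 5.000
Minimum mean = 2.000, attained e.g. along the cycle 1 → 1 with weight 2 and length 1. So λ(A) = 2/1 = 2.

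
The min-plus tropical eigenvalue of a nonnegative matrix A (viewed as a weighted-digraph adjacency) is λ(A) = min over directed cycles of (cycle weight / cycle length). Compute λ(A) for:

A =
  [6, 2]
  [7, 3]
λ(A) = 3

Enumerate directed cycles and compute their means (weight / length). Sample:
  cycle 0 → 0: weight = 6, length = 1, mean = 6/1 ≈ 6.000
  cycle 1 → 1: weight = 3, length = 1, mean = 3/1 ≈ 3.000
  cycle 0 → 1 → 0: weight = 9, length = 2, mean = 9/2 ≈ 4.500
  cycle 1 → 0 → 1: weight = 9, length = 2, mean = 9/2 ≈ 4.500
Minimum mean = 3.000, attained e.g. along the cycle 1 → 1 with weight 3 and length 1. So λ(A) = 3/1 = 3.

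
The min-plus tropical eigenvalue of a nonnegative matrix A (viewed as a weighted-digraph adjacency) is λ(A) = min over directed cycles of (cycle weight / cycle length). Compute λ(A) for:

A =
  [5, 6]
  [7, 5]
λ(A) = 5

Enumerate directed cycles and compute their means (weight / length). Sample:
  cycle 0 → 0: weight = 5, length = 1, mean = 5/1 ≈ 5.000
  cycle 1 → 1: weight = 5, length = 1, mean = 5/1 ≈ 5.000
  cycle 0 → 1 → 0: weight = 13, length = 2, mean = 13/2 ≈ 6.500
  cycle 1 → 0 → 1: weight = 13, length = 2, mean = 13/2 ≈ 6.500
Minimum mean = 5.000, attained e.g. along the cycle 0 → 0 with weight 5 and length 1. So λ(A) = 5/1 = 5.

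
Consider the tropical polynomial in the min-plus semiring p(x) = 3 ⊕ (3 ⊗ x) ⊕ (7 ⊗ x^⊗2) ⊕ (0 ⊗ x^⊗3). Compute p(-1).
p(-1) = -3

A tropical monomial a ⊗ x^⊗i evaluates to a + i · x. Evaluating each term at x = -1:
  Term 0 contributes 3 + 0 · -1 = 3
  Term 1 contributes 3 + 1 · -1 = 2
  Term 2 contributes 7 + 2 · -1 = 5
  Term 3 contributes 0 + 3 · -1 = -3
p(-1) = ⊕ of these = min[3, 2, 5, -3] = -3.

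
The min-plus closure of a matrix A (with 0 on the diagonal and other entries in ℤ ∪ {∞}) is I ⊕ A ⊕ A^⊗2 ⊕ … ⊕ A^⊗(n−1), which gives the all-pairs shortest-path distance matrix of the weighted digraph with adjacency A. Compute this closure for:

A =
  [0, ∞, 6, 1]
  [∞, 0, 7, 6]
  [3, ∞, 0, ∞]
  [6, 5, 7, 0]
Closure =
  [0, 6, 6, 1]
  [10, 0, 7, 6]
  [3, 9, 0, 4]
  [6, 5, 7, 0]

This is the Floyd-Warshall all-pairs shortest-path computation. For each intermediate vertex k = 0, 1, …, 3, update dist[i][j] ← min(dist[i][j], dist[i][k] + dist[k][j]). The final matrix gives, for each (i, j), the minimum total weight of any directed path from i to j (possibly empty when i = j).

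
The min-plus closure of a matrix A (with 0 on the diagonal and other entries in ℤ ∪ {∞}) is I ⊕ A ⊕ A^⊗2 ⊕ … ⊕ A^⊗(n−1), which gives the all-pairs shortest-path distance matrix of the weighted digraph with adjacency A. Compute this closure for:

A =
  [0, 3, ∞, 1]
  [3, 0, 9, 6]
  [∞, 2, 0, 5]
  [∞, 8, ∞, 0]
Closure =
  [0, 3, 12, 1]
  [3, 0, 9, 4]
  [5, 2, 0, 5]
  [11, 8, 17, 0]

This is the Floyd-Warshall all-pairs shortest-path computation. For each intermediate vertex k = 0, 1, …, 3, update dist[i][j] ← min(dist[i][j], dist[i][k] + dist[k][j]). The final matrix gives, for each (i, j), the minimum total weight of any directed path from i to j (possibly empty when i = j).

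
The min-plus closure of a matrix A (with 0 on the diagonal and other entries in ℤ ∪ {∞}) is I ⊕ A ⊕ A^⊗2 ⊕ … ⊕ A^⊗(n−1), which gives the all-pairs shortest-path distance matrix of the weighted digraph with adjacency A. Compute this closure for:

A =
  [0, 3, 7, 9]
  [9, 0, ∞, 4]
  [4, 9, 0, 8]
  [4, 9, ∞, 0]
Closure =
  [0, 3, 7, 7]
  [8, 0, 15, 4]
  [4, 7, 0, 8]
  [4, 7, 11, 0]

This is the Floyd-Warshall all-pairs shortest-path computation. For each intermediate vertex k = 0, 1, …, 3, update dist[i][j] ← min(dist[i][j], dist[i][k] + dist[k][j]). The final matrix gives, for each (i, j), the minimum total weight of any directed path from i to j (possibly empty when i = j).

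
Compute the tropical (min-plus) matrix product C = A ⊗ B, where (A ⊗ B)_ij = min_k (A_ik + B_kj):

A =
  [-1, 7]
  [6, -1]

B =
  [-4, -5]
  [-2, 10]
A ⊗ B =
  [-5, -6]
  [-3, 1]

Apply the min-plus product entry-by-entry:
  C[0][0] = min over k of (A[0][0] + B[0][0] = -1 + -4 = -5, A[0][1] + B[1][0] = 7 + -2 = 5) = -5 (attained at k = 0)
  C[0][1] = min over k of (A[0][0] + B[0][1] = -1 + -5 = -6, A[0][1] + B[1][1] = 7 + 10 = 17) = -6 (attained at k = 0)
  C[1][0] = min over k of (A[1][0] + B[0][0] = 6 + -4 = 2, A[1][1] + B[1][0] = -1 + -2 = -3) = -3 (attained at k = 1)
  C[1][1] = min over k of (A[1][0] + B[0][1] = 6 + -5 = 1, A[1][1] + B[1][1] = -1 + 10 = 9) = 1 (attained at k = 0)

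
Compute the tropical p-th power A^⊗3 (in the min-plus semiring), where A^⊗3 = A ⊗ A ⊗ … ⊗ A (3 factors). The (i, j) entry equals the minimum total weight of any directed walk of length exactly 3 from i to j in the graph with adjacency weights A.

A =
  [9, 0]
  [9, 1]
A^⊗3 =
  [10, 2]
  [11, 3]

Each entry (A^⊗3)_ij equals the minimum over all length-3 walks i = v_0 → v_1 → … → v_3 = j of Σ_t A[v_t][v_{t+1}]. For example, for (i, j) = (0, 1) we minimise over 4 possible intermediate vertex sequences; the minimum is 2, attained along the walk 0 → 1 → 1 → 1.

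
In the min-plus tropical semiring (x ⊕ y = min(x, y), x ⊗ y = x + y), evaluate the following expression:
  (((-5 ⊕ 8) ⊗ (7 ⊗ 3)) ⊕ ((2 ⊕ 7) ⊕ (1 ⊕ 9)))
(((-5 ⊕ 8) ⊗ (7 ⊗ 3)) ⊕ ((2 ⊕ 7) ⊕ (1 ⊕ 9))) = 1

Expand innermost to outermost. Recall ⊕ takes the minimum of its arguments and ⊗ takes their sum. Working out the expression (((-5 ⊕ 8) ⊗ (7 ⊗ 3)) ⊕ ((2 ⊕ 7) ⊕ (1 ⊕ 9))) gives 1.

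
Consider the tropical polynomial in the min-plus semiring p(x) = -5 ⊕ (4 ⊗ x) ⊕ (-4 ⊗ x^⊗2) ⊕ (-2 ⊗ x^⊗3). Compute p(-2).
p(-2) = -8

A tropical monomial a ⊗ x^⊗i evaluates to a + i · x. Evaluating each term at x = -2:
  Term 0 contributes -5 + 0 · -2 = -5
  Term 1 contributes 4 + 1 · -2 = 2
  Term 2 contributes -4 + 2 · -2 = -8
  Term 3 contributes -2 + 3 · -2 = -8
p(-2) = ⊕ of these = min[-5, 2, -8, -8] = -8.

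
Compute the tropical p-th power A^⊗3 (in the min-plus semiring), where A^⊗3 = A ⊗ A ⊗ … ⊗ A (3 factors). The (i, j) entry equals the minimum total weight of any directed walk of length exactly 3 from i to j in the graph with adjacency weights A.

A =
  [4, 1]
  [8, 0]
A^⊗3 =
  [9, 1]
  [8, 0]

Each entry (A^⊗3)_ij equals the minimum over all length-3 walks i = v_0 → v_1 → … → v_3 = j of Σ_t A[v_t][v_{t+1}]. For example, for (i, j) = (0, 1) we minimise over 4 possible intermediate vertex sequences; the minimum is 1, attained along the walk 0 → 1 → 1 → 1.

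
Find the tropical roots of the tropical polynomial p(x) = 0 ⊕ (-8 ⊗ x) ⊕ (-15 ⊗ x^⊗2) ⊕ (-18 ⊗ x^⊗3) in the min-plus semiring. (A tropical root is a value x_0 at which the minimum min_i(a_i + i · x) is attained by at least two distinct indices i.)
Roots: {3, 7, 8}

Each tropical root is a break point of the lower envelope of the lines y = a_i + i · x (there are 4 lines, with slopes 0, 1, ..., 3). Only the lines that attain the minimum somewhere contribute to roots; other lines are dominated. Here the surviving (envelope) indices are i = 3, i = 2, i = 1, i = 0.
Intersections between consecutive envelope lines give the roots: for adjacent envelope indices i < j the intersection is x = (a_i − a_j) / (j − i). Reading off the sorted break points: {3, 7, 8}.
Verification: at each break x_0, at least two indices attain the minimum of min_i(a_i + i · x_0).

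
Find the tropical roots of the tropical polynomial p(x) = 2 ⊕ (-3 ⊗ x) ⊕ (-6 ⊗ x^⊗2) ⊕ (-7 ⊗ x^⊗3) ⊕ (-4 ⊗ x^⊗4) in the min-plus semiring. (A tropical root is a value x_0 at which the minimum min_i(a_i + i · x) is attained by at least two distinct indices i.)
Roots: {-3, 1, 3, 5}

Each tropical root is a break point of the lower envelope of the lines y = a_i + i · x (there are 5 lines, with slopes 0, 1, ..., 4). Only the lines that attain the minimum somewhere contribute to roots; other lines are dominated. Here the surviving (envelope) indices are i = 4, i = 3, i = 2, i = 1, i = 0.
Intersections between consecutive envelope lines give the roots: for adjacent envelope indices i < j the intersection is x = (a_i − a_j) / (j − i). Reading off the sorted break points: {-3, 1, 3, 5}.
Verification: at each break x_0, at least two indices attain the minimum of min_i(a_i + i · x_0).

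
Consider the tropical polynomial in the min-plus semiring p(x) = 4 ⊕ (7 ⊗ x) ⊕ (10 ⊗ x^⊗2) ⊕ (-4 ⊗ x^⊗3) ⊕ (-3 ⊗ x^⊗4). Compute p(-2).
p(-2) = -11

A tropical monomial a ⊗ x^⊗i evaluates to a + i · x. Evaluating each term at x = -2:
  Term 0 contributes 4 + 0 · -2 = 4
  Term 1 contributes 7 + 1 · -2 = 5
  Term 2 contributes 10 + 2 · -2 = 6
  Term 3 contributes -4 + 3 · -2 = -10
  Term 4 contributes -3 + 4 · -2 = -11
p(-2) = ⊕ of these = min[4, 5, 6, -10, -11] = -11.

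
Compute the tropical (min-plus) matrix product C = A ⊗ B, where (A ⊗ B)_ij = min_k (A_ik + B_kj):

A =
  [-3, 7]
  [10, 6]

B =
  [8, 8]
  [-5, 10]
A ⊗ B =
  [2, 5]
  [1, 16]

Apply the min-plus product entry-by-entry:
  C[0][0] = min over k of (A[0][0] + B[0][0] = -3 + 8 = 5, A[0][1] + B[1][0] = 7 + -5 = 2) = 2 (attained at k = 1)
  C[0][1] = min over k of (A[0][0] + B[0][1] = -3 + 8 = 5, A[0][1] + B[1][1] = 7 + 10 = 17) = 5 (attained at k = 0)
  C[1][0] = min over k of (A[1][0] + B[0][0] = 10 + 8 = 18, A[1][1] + B[1][0] = 6 + -5 = 1) = 1 (attained at k = 1)
  C[1][1] = min over k of (A[1][0] + B[0][1] = 10 + 8 = 18, A[1][1] + B[1][1] = 6 + 10 = 16) = 16 (attained at k = 1)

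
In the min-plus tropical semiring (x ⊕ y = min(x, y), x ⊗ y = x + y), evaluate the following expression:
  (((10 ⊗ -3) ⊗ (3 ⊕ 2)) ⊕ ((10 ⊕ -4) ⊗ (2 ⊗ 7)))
(((10 ⊗ -3) ⊗ (3 ⊕ 2)) ⊕ ((10 ⊕ -4) ⊗ (2 ⊗ 7))) = 5

Expand innermost to outermost. Recall ⊕ takes the minimum of its arguments and ⊗ takes their sum. Working out the expression (((10 ⊗ -3) ⊗ (3 ⊕ 2)) ⊕ ((10 ⊕ -4) ⊗ (2 ⊗ 7))) gives 5.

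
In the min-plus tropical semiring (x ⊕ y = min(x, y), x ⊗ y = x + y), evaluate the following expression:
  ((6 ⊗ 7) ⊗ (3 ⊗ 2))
((6 ⊗ 7) ⊗ (3 ⊗ 2)) = 18

Expand innermost to outermost. Recall ⊕ takes the minimum of its arguments and ⊗ takes their sum. Working out the expression ((6 ⊗ 7) ⊗ (3 ⊗ 2)) gives 18.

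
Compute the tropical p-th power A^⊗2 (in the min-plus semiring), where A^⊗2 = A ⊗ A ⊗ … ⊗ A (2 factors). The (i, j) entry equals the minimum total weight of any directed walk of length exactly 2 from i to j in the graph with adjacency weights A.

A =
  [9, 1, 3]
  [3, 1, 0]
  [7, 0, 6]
A^⊗2 =
  [4, 2, 1]
  [4, 0, 1]
  [3, 1, 0]

Each entry (A^⊗2)_ij equals the minimum over all length-2 walks i = v_0 → v_1 → … → v_2 = j of Σ_t A[v_t][v_{t+1}]. For example, for (i, j) = (0, 2) we minimise over 3 possible intermediate vertex sequences; the minimum is 1, attained along the walk 0 → 1 → 2.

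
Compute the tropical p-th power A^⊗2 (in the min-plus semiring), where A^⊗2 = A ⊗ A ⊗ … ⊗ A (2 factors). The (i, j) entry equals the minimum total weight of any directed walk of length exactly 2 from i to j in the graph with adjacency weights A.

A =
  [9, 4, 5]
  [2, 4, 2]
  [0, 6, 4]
A^⊗2 =
  [5, 8, 6]
  [2, 6, 6]
  [4, 4, 5]

Each entry (A^⊗2)_ij equals the minimum over all length-2 walks i = v_0 → v_1 → … → v_2 = j of Σ_t A[v_t][v_{t+1}]. For example, for (i, j) = (0, 2) we minimise over 3 possible intermediate vertex sequences; the minimum is 6, attained along the walk 0 → 1 → 2.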